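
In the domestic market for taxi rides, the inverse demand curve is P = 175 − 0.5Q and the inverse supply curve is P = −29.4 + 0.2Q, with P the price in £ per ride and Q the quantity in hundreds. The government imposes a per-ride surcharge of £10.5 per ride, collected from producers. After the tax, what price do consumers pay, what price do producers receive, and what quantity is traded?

Consumers pay £36.5; producers receive £26; quantity = 277.

Inverting to Q(P) form: Qd = 350 − 2P; Qs = 5P + 147.
Before the tax: set 350 − 2P = 5P + 147 → P* = £29, Q* = 292.
With the tax collected from producers, supply shifts: Qs = 5(P − 10.5) + 147.
New equilibrium: consumers pay £36.5, producers receive £26, Q = 277. (Wedge: Pb − Ps = 10.5.)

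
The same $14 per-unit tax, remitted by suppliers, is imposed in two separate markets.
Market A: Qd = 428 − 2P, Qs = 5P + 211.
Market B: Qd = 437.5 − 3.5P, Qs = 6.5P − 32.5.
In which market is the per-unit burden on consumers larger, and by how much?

Market A, by $0.9.

Market A: pre-tax P* = $31, Q* = 366; post-tax Q = 346; per-unit burden on consumers = $10.
Market B: pre-tax P* = $47, Q* = 273; post-tax Q = 241.15; per-unit burden on consumers = $9.1.
Difference: $10 vs $9.1 → market A is larger by $0.9.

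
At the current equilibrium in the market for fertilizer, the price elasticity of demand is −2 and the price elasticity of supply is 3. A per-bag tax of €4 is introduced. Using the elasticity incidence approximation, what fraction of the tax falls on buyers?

Buyers' share ≈ 0.6.

Incidence ratio: buyers' share ≈ εs / (εs + |εd|) = 3 / (3 + 2) = 0.6.
Supply is the more elastic side, so buyers bear the larger share.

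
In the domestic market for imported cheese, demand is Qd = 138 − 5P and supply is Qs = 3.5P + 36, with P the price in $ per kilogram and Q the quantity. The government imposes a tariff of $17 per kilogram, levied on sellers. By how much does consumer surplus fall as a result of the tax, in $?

Consumer surplus falls by $423.5.

Before the tax: set 138 − 5P = 3.5P + 36 → P* = $12, Q* = 78.
With the tax collected from sellers, supply shifts: Qs = 3.5(P − 17) + 36.
Solving gives Q = 43 with consumers paying $19 and sellers receiving $2 (the $17 wedge).
ΔCS is the trapezoid between Q = 43 and Q = 78 of height $7: ½ · (78 + 43) · 7 = $423.5.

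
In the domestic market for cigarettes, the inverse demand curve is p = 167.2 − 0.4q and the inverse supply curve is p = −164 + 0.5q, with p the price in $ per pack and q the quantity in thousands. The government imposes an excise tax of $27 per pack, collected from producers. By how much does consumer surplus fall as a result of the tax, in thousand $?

Rewrite in direct form: qd = 418 − 2.5p and qs = 2p + 328.
Before the tax: set 418 − 2.5p = 2p + 328 → p* = $20, q* = 368.
With the tax collected from producers, supply shifts: qs = 2(p − 27) + 328.
New equilibrium: consumers pay $32, producers receive $5, q = 338. (Wedge: pb − ps = 27.)
ΔCS is the trapezoid between Q = 338 and Q = 368 of height $12: ½ · (368 + 338) · 12 = $4236.

Consumer surplus falls by $4236 thousand.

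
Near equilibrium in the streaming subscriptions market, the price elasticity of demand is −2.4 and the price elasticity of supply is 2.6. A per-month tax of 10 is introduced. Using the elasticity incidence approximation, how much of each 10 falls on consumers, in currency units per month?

Consumers bear ≈ 5.2 per month.

Incidence ratio: consumers' share ≈ εs / (εs + |εd|) = 2.6 / (2.6 + 2.4) = 0.52.
So consumers bear ≈ 0.52 × 10 = 5.2; sellers bear 4.8.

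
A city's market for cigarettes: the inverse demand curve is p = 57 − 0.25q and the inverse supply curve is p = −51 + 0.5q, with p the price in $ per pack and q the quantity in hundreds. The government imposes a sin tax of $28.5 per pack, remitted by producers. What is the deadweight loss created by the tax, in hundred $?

Deadweight loss = $541.5 hundred.

Inverting to q(p) form: qd = 228 − 4p; qs = 2p + 102.
Before the tax: set 228 − 4p = 2p + 102 → p* = $21, q* = 144.
With the tax collected from producers, supply shifts: qs = 2(p − 28.5) + 102.
Solving gives q = 106 with consumers paying $30.5 and producers receiving $2 (the $28.5 wedge).
Quantity falls by |ΔQ| = |144 − 106| = 38.
DWL = ½ · t · |ΔQ| = ½ · 28.5 · 38 = $541.5.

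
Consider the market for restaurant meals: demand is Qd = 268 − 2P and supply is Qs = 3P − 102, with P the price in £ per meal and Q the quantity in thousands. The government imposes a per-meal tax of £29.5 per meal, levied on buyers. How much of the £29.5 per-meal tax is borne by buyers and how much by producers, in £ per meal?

Buyers bear £17.7 per meal; producers bear £11.8 per meal.

Before the tax: set 268 − 2P = 3P − 102 → P* = £74, Q* = 120.
With the tax collected from buyers, demand (in seller-price terms) shifts: Qd = 268 − 2(P + 29.5).
Solving gives Q = 84.6 with buyers paying £91.7 and producers receiving £62.2 (the £29.5 wedge).
Burden on buyers: £17.7; on producers: £11.8. (They sum to £29.5.)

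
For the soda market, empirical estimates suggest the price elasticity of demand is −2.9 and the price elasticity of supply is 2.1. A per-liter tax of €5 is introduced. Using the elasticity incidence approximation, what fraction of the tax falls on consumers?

Incidence ratio: consumers' share ≈ εs / (εs + |εd|) = 2.1 / (2.1 + 2.9) = 0.42.
Supply is the less elastic side, so consumers bear the smaller share.

Consumers' share ≈ 0.42.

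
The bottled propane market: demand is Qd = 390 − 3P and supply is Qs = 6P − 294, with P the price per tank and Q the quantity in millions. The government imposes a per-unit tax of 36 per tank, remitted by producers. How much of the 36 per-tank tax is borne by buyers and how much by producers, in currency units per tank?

Before the tax: set 390 − 3P = 6P − 294 → P* = 76, Q* = 162.
With the tax collected from producers, supply shifts: Qs = 6(P − 36) − 294.
Solving gives Q = 90 with buyers paying 100 and producers receiving 64 (the 36 wedge).
Burden on buyers: 24; on producers: 12. (They sum to 36.)

Buyers bear 24 per tank; producers bear 12 per tank.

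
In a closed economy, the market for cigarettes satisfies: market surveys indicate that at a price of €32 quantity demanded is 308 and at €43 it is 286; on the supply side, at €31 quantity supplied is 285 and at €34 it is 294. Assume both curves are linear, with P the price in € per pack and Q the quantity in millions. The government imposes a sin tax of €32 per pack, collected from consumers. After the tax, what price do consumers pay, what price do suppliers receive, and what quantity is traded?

Demand slope: (286 − 308)/(43 − 32) = -2, so Qd = 372 − 2P.
Supply slope: (294 − 285)/(34 − 31) = 3, so Qs = 3P + 192.
Without the tax, 372 − 2P = 3P + 192 gives 5P = 180, so P* = €36 and Q* = 300.
With the tax collected from consumers, demand (in seller-price terms) shifts: Qd = 372 − 2(P + 32).
New equilibrium: consumers pay €55.2, suppliers receive €23.2, Q = 261.6. (Wedge: Pb − Ps = 32.)
The less price-elastic side of the market bears the larger share of a per-unit tax.

Consumers pay €55.2; suppliers receive €23.2; quantity = 261.6.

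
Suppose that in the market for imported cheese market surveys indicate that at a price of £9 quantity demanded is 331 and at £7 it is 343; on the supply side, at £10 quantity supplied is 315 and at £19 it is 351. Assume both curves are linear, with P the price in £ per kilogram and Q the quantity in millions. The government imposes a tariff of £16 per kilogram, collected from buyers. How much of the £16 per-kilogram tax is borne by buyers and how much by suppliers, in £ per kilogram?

Demand slope: (343 − 331)/(7 − 9) = -6, so Qd = 385 − 6P.
Supply slope: (351 − 315)/(19 − 10) = 4, so Qs = 4P + 275.
Without the tax, 385 − 6P = 4P + 275 gives 10P = 110, so P* = £11 and Q* = 319.
With the tax collected from buyers, demand (in seller-price terms) shifts: Qd = 385 − 6(P + 16).
Solving gives Q = 280.6 with buyers paying £17.4 and suppliers receiving £1.4 (the £16 wedge).
Burden on buyers: £6.4; on suppliers: £9.6. (They sum to £16.)

Buyers bear £6.4 per kilogram; suppliers bear £9.6 per kilogram.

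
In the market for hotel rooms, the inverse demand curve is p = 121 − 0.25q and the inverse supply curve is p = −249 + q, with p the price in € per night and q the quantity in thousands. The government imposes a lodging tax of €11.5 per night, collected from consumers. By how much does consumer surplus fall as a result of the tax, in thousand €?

Consumer surplus falls by €670.22 thousand.

Rewrite in direct form: qd = 484 − 4p and qs = p + 249.
Before the tax: set 484 − 4p = p + 249 → p* = €47, q* = 296.
With the tax collected from consumers, demand (in seller-price terms) shifts: qd = 484 − 4(p + 11.5).
Solving gives q = 286.8 with consumers paying €49.3 and producers receiving €37.8 (the €11.5 wedge).
ΔCS is the trapezoid between Q = 286.8 and Q = 296 of height €2.3: ½ · (296 + 286.8) · 2.3 = €670.22.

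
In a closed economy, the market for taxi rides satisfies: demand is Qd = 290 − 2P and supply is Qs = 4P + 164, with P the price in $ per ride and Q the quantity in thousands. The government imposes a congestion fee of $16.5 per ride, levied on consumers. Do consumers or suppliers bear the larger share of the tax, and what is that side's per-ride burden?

Consumers bear the larger share: $11 per ride.

Without the tax, 290 − 2P = 4P + 164 gives 6P = 126, so P* = $21 and Q* = 248.
With the tax collected from consumers, demand (in seller-price terms) shifts: Qd = 290 − 2(P + 16.5).
New equilibrium: consumers pay $32, suppliers receive $15.5, Q = 226. (Wedge: Pb − Ps = 16.5.)
Per-ride burden: consumers $11, suppliers $5.5.
Consumers take the larger share because demand is less price-elastic here (demand slope 2 vs supply slope 4).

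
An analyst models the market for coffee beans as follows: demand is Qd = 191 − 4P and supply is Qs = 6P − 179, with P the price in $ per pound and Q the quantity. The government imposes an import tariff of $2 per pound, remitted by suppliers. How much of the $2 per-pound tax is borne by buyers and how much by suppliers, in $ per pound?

Buyers bear $1.2 per pound; suppliers bear $0.8 per pound.

Without the tax, 191 − 4P = 6P − 179 gives 10P = 370, so P* = $37 and Q* = 43.
With the tax collected from suppliers, supply shifts: Qs = 6(P − 2) − 179.
New equilibrium: buyers pay $38.2, suppliers receive $36.2, Q = 38.2. (Wedge: Pb − Ps = 2.)
Burden on buyers: $1.2; on suppliers: $0.8. (They sum to $2.)
The less price-elastic side of the market bears the larger share of a per-unit tax.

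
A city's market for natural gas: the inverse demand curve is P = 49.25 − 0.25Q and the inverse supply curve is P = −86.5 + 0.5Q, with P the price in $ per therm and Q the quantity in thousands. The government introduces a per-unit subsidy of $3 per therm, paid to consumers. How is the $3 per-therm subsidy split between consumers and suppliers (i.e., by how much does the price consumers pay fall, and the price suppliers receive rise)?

Rewrite in direct form: Qd = 197 − 4P and Qs = 2P + 173.
Without the subsidy, 197 − 4P = 2P + 173 gives 6P = 24, so P* = $4 and Q* = 181.
With a per-unit subsidy paid to consumers, each effectively pays P − 3, so demand becomes Qd = 197 − 4(P − 3).
New equilibrium: consumers pay $3, suppliers receive $6, Q = 185. (Wedge: Pb − Ps = −3.)
Gain to consumers: $1; to suppliers: $2. (They sum to $3.)

Consumers gain $1 per therm; suppliers gain $2 per therm.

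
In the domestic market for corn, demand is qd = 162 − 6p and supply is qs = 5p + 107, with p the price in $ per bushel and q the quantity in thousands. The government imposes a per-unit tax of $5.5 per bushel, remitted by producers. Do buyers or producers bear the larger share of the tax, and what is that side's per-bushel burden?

Without the tax, 162 − 6p = 5p + 107 gives 11p = 55, so p* = $5 and q* = 132.
With the tax collected from producers, supply shifts: qs = 5(p − 5.5) + 107.
Solving gives q = 117 with buyers paying $7.5 and producers receiving $2 (the $5.5 wedge).
Per-bushel burden: buyers $2.5, producers $3.
Producers take the larger share because supply is less price-elastic here (demand slope 6 vs supply slope 5).

Producers bear the larger share: $3 per bushel.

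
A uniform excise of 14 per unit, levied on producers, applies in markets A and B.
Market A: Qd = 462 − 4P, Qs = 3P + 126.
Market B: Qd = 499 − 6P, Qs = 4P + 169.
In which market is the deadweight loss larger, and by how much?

Market B, by 67.2.

Market A: pre-tax P* = 48, Q* = 270; post-tax Q = 246; deadweight loss = 168.
Market B: pre-tax P* = 33, Q* = 301; post-tax Q = 267.4; deadweight loss = 235.2.
Difference: 168 vs 235.2 → market B is larger by 67.2.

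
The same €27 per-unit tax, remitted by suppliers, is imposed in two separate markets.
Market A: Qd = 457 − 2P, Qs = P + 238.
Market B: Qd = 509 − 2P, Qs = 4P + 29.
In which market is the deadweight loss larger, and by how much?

Market A: pre-tax P* = €73, Q* = 311; post-tax Q = 293; deadweight loss = €243.
Market B: pre-tax P* = €80, Q* = 349; post-tax Q = 313; deadweight loss = €486.
Difference: €243 vs €486 → market B is larger by €243.

Market B, by €243.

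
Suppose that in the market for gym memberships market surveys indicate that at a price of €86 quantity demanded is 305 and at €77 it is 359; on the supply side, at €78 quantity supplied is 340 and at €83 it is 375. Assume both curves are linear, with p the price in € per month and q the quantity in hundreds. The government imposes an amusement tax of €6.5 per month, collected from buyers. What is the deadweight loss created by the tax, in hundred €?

Demand slope: (359 − 305)/(77 − 86) = -6, so qd = 821 − 6p.
Supply slope: (375 − 340)/(83 − 78) = 7, so qs = 7p − 206.
Without the tax, 821 − 6p = 7p − 206 gives 13p = 1027, so p* = €79 and q* = 347.
With the tax collected from buyers, demand (in seller-price terms) shifts: qd = 821 − 6(p + 6.5).
Solving gives q = 326 with buyers paying €82.5 and suppliers receiving €76 (the €6.5 wedge).
Quantity falls by |ΔQ| = |347 − 326| = 21.
DWL = ½ · t · |ΔQ| = ½ · 6.5 · 21 = €68.25.

Deadweight loss = €68.25 hundred.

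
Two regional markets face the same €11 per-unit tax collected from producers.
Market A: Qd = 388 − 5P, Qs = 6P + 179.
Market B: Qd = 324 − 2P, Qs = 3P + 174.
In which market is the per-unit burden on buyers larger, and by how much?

Market A: pre-tax P* = €19, Q* = 293; post-tax Q = 263; per-unit burden on buyers = €6.
Market B: pre-tax P* = €30, Q* = 264; post-tax Q = 250.8; per-unit burden on buyers = €6.6.
Difference: €6 vs €6.6 → market B is larger by €0.6.

Market B, by €0.6.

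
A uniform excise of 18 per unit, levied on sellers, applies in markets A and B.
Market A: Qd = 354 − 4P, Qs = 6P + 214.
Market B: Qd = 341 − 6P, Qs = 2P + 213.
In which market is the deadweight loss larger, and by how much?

Market A: pre-tax P* = 14, Q* = 298; post-tax Q = 254.8; deadweight loss = 388.8.
Market B: pre-tax P* = 16, Q* = 245; post-tax Q = 218; deadweight loss = 243.
Difference: 388.8 vs 243 → market A is larger by 145.8.

Market A, by 145.8.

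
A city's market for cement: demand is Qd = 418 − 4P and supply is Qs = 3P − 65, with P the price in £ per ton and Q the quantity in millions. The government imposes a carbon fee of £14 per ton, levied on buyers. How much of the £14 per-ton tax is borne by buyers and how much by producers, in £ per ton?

Before the tax: set 418 − 4P = 3P − 65 → P* = £69, Q* = 142.
With the tax collected from buyers, demand (in seller-price terms) shifts: Qd = 418 − 4(P + 14).
New equilibrium: buyers pay £75, producers receive £61, Q = 118. (Wedge: Pb − Ps = 14.)
Burden on buyers: £6; on producers: £8. (They sum to £14.)
The less price-elastic side of the market bears the larger share of a per-unit tax.

Buyers bear £6 per ton; producers bear £8 per ton.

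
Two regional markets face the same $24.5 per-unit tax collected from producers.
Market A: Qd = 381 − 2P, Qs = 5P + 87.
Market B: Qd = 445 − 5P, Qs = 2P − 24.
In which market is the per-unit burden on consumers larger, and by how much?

Market A: pre-tax P* = $42, Q* = 297; post-tax Q = 262; per-unit burden on consumers = $17.5.
Market B: pre-tax P* = $67, Q* = 110; post-tax Q = 75; per-unit burden on consumers = $7.
Difference: $17.5 vs $7 → market A is larger by $10.5.

Market A, by $10.5.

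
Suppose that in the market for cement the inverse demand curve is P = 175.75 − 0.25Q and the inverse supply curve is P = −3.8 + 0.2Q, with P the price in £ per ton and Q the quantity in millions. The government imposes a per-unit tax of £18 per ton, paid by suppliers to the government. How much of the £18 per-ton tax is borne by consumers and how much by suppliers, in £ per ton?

Consumers bear £10 per ton; suppliers bear £8 per ton.

Inverting to Q(P) form: Qd = 703 − 4P; Qs = 5P + 19.
Before the tax: set 703 − 4P = 5P + 19 → P* = £76, Q* = 399.
With the tax collected from suppliers, supply shifts: Qs = 5(P − 18) + 19.
New equilibrium: consumers pay £86, suppliers receive £68, Q = 359. (Wedge: Pb − Ps = 18.)
Burden on consumers: £10; on suppliers: £8. (They sum to £18.)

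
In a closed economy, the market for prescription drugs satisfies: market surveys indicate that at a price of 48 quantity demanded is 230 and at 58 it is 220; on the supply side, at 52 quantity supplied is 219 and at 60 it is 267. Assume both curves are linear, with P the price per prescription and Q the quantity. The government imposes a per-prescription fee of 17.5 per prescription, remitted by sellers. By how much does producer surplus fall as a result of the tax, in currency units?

Producer surplus falls by 543.75.

Demand slope: (220 − 230)/(58 − 48) = -1, so Qd = 278 − P.
Supply slope: (267 − 219)/(60 − 52) = 6, so Qs = 6P − 93.
Before the tax: set 278 − P = 6P − 93 → P* = 53, Q* = 225.
With the tax collected from sellers, supply shifts: Qs = 6(P − 17.5) − 93.
Solving gives Q = 210 with buyers paying 68 and sellers receiving 50.5 (the 17.5 wedge).
ΔPS is the trapezoid between Q = 210 and Q = 225 of height 2.5: ½ · (225 + 210) · 2.5 = 543.75.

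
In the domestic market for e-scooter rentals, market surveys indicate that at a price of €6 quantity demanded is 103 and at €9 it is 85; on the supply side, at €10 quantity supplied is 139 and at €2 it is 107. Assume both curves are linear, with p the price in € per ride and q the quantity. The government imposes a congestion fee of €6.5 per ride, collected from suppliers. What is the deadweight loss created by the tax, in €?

Demand slope: (85 − 103)/(9 − 6) = -6, so qd = 139 − 6p.
Supply slope: (107 − 139)/(2 − 10) = 4, so qs = 4p + 99.
Without the tax, 139 − 6p = 4p + 99 gives 10p = 40, so p* = €4 and q* = 115.
With the tax collected from suppliers, supply shifts: qs = 4(p − 6.5) + 99.
Solving gives q = 99.4 with consumers paying €6.6 and suppliers receiving €0.1 (the €6.5 wedge).
Quantity falls by |ΔQ| = |115 − 99.4| = 15.6.
DWL = ½ · t · |ΔQ| = ½ · 6.5 · 15.6 = €50.7.

Deadweight loss = €50.7.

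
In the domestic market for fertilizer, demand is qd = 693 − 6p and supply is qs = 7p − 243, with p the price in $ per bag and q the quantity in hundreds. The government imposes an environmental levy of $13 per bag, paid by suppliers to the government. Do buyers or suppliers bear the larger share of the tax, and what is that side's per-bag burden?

Before the tax: set 693 − 6p = 7p − 243 → p* = $72, q* = 261.
With the tax collected from suppliers, supply shifts: qs = 7(p − 13) − 243.
Solving gives q = 219 with buyers paying $79 and suppliers receiving $66 (the $13 wedge).
Per-bag burden: buyers $7, suppliers $6.
Buyers take the larger share because demand is less price-elastic here (demand slope 6 vs supply slope 7).

Buyers bear the larger share: $7 per bag.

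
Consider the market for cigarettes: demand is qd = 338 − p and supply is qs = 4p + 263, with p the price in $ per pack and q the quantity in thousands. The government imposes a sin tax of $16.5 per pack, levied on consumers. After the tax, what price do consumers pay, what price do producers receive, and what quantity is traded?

Consumers pay $28.2; producers receive $11.7; quantity = 309.8.

Without the tax, 338 − p = 4p + 263 gives 5p = 75, so p* = $15 and q* = 323.
With the tax collected from consumers, demand (in seller-price terms) shifts: qd = 338 − (p + 16.5).
New equilibrium: consumers pay $28.2, producers receive $11.7, q = 309.8. (Wedge: pb − ps = 16.5.)
The less price-elastic side of the market bears the larger share of a per-unit tax.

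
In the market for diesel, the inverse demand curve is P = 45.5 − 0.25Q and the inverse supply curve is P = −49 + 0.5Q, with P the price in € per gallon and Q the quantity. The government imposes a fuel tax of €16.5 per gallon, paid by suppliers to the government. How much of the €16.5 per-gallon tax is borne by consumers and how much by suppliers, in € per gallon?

Inverting to Q(P) form: Qd = 182 − 4P; Qs = 2P + 98.
Without the tax, 182 − 4P = 2P + 98 gives 6P = 84, so P* = €14 and Q* = 126.
With the tax collected from suppliers, supply shifts: Qs = 2(P − 16.5) + 98.
New equilibrium: consumers pay €19.5, suppliers receive €3, Q = 104. (Wedge: Pb − Ps = 16.5.)
Burden on consumers: €5.5; on suppliers: €11. (They sum to €16.5.)
The less price-elastic side of the market bears the larger share of a per-unit tax.

Consumers bear €5.5 per gallon; suppliers bear €11 per gallon.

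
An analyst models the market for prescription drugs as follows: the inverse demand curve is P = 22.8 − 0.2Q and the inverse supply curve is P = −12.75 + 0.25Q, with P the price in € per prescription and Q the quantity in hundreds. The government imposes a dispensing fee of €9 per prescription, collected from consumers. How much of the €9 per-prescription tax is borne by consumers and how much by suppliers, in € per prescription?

Inverting to Q(P) form: Qd = 114 − 5P; Qs = 4P + 51.
Before the tax: set 114 − 5P = 4P + 51 → P* = €7, Q* = 79.
With the tax collected from consumers, demand (in seller-price terms) shifts: Qd = 114 − 5(P + 9).
Solving gives Q = 59 with consumers paying €11 and suppliers receiving €2 (the €9 wedge).
Burden on consumers: €4; on suppliers: €5. (They sum to €9.)

Consumers bear €4 per prescription; suppliers bear €5 per prescription.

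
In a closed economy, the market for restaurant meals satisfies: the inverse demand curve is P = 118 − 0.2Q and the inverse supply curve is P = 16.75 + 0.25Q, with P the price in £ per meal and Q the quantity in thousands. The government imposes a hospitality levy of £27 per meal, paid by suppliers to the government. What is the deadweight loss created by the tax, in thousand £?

Inverting to Q(P) form: Qd = 590 − 5P; Qs = 4P − 67.
Without the tax, 590 − 5P = 4P − 67 gives 9P = 657, so P* = £73 and Q* = 225.
With the tax collected from suppliers, supply shifts: Qs = 4(P − 27) − 67.
Solving gives Q = 165 with consumers paying £85 and suppliers receiving £58 (the £27 wedge).
Quantity falls by |ΔQ| = |225 − 165| = 60.
DWL = ½ · t · |ΔQ| = ½ · 27 · 60 = £810.

Deadweight loss = £810 thousand.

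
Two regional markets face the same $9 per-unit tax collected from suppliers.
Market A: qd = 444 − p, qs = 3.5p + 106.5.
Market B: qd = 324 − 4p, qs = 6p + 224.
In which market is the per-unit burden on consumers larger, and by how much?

Market A, by $1.6.

Market A: pre-tax p* = $75, q* = 369; post-tax q = 362; per-unit burden on consumers = $7.
Market B: pre-tax p* = $10, q* = 284; post-tax q = 262.4; per-unit burden on consumers = $5.4.
Difference: $7 vs $5.4 → market A is larger by $1.6.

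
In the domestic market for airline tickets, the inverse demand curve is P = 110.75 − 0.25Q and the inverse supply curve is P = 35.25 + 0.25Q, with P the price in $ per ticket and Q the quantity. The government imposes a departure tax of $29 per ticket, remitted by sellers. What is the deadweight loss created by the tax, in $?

Rewrite in direct form: Qd = 443 − 4P and Qs = 4P − 141.
Before the tax: set 443 − 4P = 4P − 141 → P* = $73, Q* = 151.
With the tax collected from sellers, supply shifts: Qs = 4(P − 29) − 141.
New equilibrium: buyers pay $87.5, sellers receive $58.5, Q = 93. (Wedge: Pb − Ps = 29.)
Quantity falls by |ΔQ| = |151 − 93| = 58.
DWL = ½ · t · |ΔQ| = ½ · 29 · 58 = $841.

Deadweight loss = $841.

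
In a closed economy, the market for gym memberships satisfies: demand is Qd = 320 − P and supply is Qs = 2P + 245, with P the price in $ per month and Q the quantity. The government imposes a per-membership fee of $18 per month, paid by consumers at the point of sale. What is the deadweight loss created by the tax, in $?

Deadweight loss = $108.

Before the tax: set 320 − P = 2P + 245 → P* = $25, Q* = 295.
With the tax collected from consumers, demand (in seller-price terms) shifts: Qd = 320 − (P + 18).
Solving gives Q = 283 with consumers paying $37 and sellers receiving $19 (the $18 wedge).
Quantity falls by |ΔQ| = |295 − 283| = 12.
DWL = ½ · t · |ΔQ| = ½ · 18 · 12 = $108.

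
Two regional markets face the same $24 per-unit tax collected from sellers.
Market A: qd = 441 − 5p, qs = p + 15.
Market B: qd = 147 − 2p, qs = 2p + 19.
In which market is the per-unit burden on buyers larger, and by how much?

Market A: pre-tax p* = $71, q* = 86; post-tax q = 66; per-unit burden on buyers = $4.
Market B: pre-tax p* = $32, q* = 83; post-tax q = 59; per-unit burden on buyers = $12.
Difference: $4 vs $12 → market B is larger by $8.

Market B, by $8.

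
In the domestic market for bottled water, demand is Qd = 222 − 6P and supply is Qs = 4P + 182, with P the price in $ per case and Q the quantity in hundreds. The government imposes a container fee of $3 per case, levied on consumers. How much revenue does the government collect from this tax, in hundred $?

Tax revenue = $572.4 hundred.

Without the tax, 222 − 6P = 4P + 182 gives 10P = 40, so P* = $4 and Q* = 198.
With the tax collected from consumers, demand (in seller-price terms) shifts: Qd = 222 − 6(P + 3).
Solving gives Q = 190.8 with consumers paying $5.2 and suppliers receiving $2.2 (the $3 wedge).
Revenue = t · Q = 3 · 190.8 = $572.4.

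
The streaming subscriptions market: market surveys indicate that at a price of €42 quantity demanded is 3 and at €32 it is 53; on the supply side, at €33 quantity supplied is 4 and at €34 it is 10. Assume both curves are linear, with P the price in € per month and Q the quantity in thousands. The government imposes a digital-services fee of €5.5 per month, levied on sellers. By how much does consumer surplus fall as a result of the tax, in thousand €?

Consumer surplus falls by €61.5 thousand.

Demand slope: (53 − 3)/(32 − 42) = -5, so Qd = 213 − 5P.
Supply slope: (10 − 4)/(34 − 33) = 6, so Qs = 6P − 194.
Without the tax, 213 − 5P = 6P − 194 gives 11P = 407, so P* = €37 and Q* = 28.
With the tax collected from sellers, supply shifts: Qs = 6(P − 5.5) − 194.
Solving gives Q = 13 with buyers paying €40 and sellers receiving €34.5 (the €5.5 wedge).
ΔCS is the trapezoid between Q = 13 and Q = 28 of height €3: ½ · (28 + 13) · 3 = €61.5.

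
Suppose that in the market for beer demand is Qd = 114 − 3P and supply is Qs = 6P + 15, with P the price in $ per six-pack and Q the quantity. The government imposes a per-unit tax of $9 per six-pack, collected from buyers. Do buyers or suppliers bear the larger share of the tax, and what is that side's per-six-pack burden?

Without the tax, 114 − 3P = 6P + 15 gives 9P = 99, so P* = $11 and Q* = 81.
With the tax collected from buyers, demand (in seller-price terms) shifts: Qd = 114 − 3(P + 9).
New equilibrium: buyers pay $17, suppliers receive $8, Q = 63. (Wedge: Pb − Ps = 9.)
Per-six-pack burden: buyers $6, suppliers $3.
Buyers take the larger share because demand is less price-elastic here (demand slope 3 vs supply slope 6).
The less price-elastic side of the market bears the larger share of a per-unit tax.

Buyers bear the larger share: $6 per six-pack.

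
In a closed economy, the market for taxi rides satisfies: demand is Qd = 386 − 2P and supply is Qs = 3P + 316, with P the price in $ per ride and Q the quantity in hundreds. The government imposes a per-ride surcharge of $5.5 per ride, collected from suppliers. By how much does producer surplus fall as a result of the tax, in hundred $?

Before the tax: set 386 − 2P = 3P + 316 → P* = $14, Q* = 358.
With the tax collected from suppliers, supply shifts: Qs = 3(P − 5.5) + 316.
New equilibrium: consumers pay $17.3, suppliers receive $11.8, Q = 351.4. (Wedge: Pb − Ps = 5.5.)
ΔPS is the trapezoid between Q = 351.4 and Q = 358 of height $2.2: ½ · (358 + 351.4) · 2.2 = $780.34.

Producer surplus falls by $780.34 hundred.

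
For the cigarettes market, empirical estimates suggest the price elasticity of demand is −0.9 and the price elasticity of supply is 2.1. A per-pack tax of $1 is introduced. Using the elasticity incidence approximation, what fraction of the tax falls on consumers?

Incidence ratio: consumers' share ≈ εs / (εs + |εd|) = 2.1 / (2.1 + 0.9) = 0.7.
Supply is the more elastic side, so consumers bear the larger share.

Consumers' share ≈ 0.7.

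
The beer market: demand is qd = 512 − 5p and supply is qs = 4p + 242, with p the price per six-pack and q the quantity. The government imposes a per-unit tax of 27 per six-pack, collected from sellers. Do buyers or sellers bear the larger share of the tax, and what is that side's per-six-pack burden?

Before the tax: set 512 − 5p = 4p + 242 → p* = 30, q* = 362.
With the tax collected from sellers, supply shifts: qs = 4(p − 27) + 242.
New equilibrium: buyers pay 42, sellers receive 15, q = 302. (Wedge: pb − ps = 27.)
Per-six-pack burden: buyers 12, sellers 15.
Sellers take the larger share because supply is less price-elastic here (demand slope 5 vs supply slope 4).

Sellers bear the larger share: 15 per six-pack.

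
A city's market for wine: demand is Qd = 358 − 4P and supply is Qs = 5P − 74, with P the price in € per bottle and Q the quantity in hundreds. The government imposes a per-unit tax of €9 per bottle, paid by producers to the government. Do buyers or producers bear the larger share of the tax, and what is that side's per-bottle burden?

Before the tax: set 358 − 4P = 5P − 74 → P* = €48, Q* = 166.
With the tax collected from producers, supply shifts: Qs = 5(P − 9) − 74.
Solving gives Q = 146 with buyers paying €53 and producers receiving €44 (the €9 wedge).
Per-bottle burden: buyers €5, producers €4.
Buyers take the larger share because demand is less price-elastic here (demand slope 4 vs supply slope 5).
The less price-elastic side of the market bears the larger share of a per-unit tax.

Buyers bear the larger share: €5 per bottle.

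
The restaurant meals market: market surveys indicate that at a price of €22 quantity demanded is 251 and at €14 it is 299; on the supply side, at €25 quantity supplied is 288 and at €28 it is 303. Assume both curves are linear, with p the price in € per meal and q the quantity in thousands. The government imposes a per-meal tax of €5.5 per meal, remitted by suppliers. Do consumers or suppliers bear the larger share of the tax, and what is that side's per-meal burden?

Demand slope: (299 − 251)/(14 − 22) = -6, so qd = 383 − 6p.
Supply slope: (303 − 288)/(28 − 25) = 5, so qs = 5p + 163.
Without the tax, 383 − 6p = 5p + 163 gives 11p = 220, so p* = €20 and q* = 263.
With the tax collected from suppliers, supply shifts: qs = 5(p − 5.5) + 163.
New equilibrium: consumers pay €22.5, suppliers receive €17, q = 248. (Wedge: pb − ps = 5.5.)
Per-meal burden: consumers €2.5, suppliers €3.
Suppliers take the larger share because supply is less price-elastic here (demand slope 6 vs supply slope 5).
The less price-elastic side of the market bears the larger share of a per-unit tax.

Suppliers bear the larger share: €3 per meal.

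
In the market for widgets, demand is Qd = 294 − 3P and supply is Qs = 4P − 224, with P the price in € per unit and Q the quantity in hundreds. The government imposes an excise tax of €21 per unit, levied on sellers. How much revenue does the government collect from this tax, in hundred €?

Tax revenue = €756 hundred.

Before the tax: set 294 − 3P = 4P − 224 → P* = €74, Q* = 72.
With the tax collected from sellers, supply shifts: Qs = 4(P − 21) − 224.
New equilibrium: buyers pay €86, sellers receive €65, Q = 36. (Wedge: Pb − Ps = 21.)
Revenue = t · Q = 21 · 36 = €756.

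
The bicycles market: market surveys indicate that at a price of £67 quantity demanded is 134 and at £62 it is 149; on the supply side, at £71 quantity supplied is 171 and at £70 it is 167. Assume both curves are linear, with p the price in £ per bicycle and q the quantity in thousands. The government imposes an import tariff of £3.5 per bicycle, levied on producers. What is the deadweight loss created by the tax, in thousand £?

Deadweight loss = £10.5 thousand.

Demand slope: (149 − 134)/(62 − 67) = -3, so qd = 335 − 3p.
Supply slope: (167 − 171)/(70 − 71) = 4, so qs = 4p − 113.
Before the tax: set 335 − 3p = 4p − 113 → p* = £64, q* = 143.
With the tax collected from producers, supply shifts: qs = 4(p − 3.5) − 113.
Solving gives q = 137 with consumers paying £66 and producers receiving £62.5 (the £3.5 wedge).
Quantity falls by |ΔQ| = |143 − 137| = 6.
DWL = ½ · t · |ΔQ| = ½ · 3.5 · 6 = £10.5.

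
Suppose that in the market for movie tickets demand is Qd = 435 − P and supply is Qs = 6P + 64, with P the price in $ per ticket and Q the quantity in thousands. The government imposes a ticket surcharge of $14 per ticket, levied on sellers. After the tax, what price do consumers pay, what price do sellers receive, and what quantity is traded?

Before the tax: set 435 − P = 6P + 64 → P* = $53, Q* = 382.
With the tax collected from sellers, supply shifts: Qs = 6(P − 14) + 64.
Solving gives Q = 370 with consumers paying $65 and sellers receiving $51 (the $14 wedge).

Consumers pay $65; sellers receive $51; quantity = 370.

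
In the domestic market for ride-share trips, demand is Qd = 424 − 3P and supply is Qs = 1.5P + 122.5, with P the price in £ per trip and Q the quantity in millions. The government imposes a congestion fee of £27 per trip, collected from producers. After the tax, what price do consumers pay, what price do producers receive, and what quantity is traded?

Before the tax: set 424 − 3P = 1.5P + 122.5 → P* = £67, Q* = 223.
With the tax collected from producers, supply shifts: Qs = 1.5(P − 27) + 122.5.
Solving gives Q = 196 with consumers paying £76 and producers receiving £49 (the £27 wedge).
The less price-elastic side of the market bears the larger share of a per-unit tax.

Consumers pay £76; producers receive £49; quantity = 196.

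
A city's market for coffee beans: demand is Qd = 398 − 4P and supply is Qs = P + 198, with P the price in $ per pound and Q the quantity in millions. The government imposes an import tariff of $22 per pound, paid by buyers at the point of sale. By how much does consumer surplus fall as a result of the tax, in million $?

Consumer surplus falls by $1008.48 million.

Before the tax: set 398 − 4P = P + 198 → P* = $40, Q* = 238.
With the tax collected from buyers, demand (in seller-price terms) shifts: Qd = 398 − 4(P + 22).
New equilibrium: buyers pay $44.4, producers receive $22.4, Q = 220.4. (Wedge: Pb − Ps = 22.)
ΔCS is the trapezoid between Q = 220.4 and Q = 238 of height $4.4: ½ · (238 + 220.4) · 4.4 = $1008.48.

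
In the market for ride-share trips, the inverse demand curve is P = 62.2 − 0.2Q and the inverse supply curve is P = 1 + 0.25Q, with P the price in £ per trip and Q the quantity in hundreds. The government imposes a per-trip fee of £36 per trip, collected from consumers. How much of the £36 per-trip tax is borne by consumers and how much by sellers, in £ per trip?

Consumers bear £16 per trip; sellers bear £20 per trip.

Inverting to Q(P) form: Qd = 311 − 5P; Qs = 4P − 4.
Before the tax: set 311 − 5P = 4P − 4 → P* = £35, Q* = 136.
With the tax collected from consumers, demand (in seller-price terms) shifts: Qd = 311 − 5(P + 36).
Solving gives Q = 56 with consumers paying £51 and sellers receiving £15 (the £36 wedge).
Burden on consumers: £16; on sellers: £20. (They sum to £36.)
The less price-elastic side of the market bears the larger share of a per-unit tax.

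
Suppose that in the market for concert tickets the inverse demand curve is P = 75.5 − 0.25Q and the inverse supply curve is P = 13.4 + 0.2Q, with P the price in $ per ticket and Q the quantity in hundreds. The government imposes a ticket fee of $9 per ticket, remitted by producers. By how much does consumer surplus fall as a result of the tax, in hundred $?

Rewrite in direct form: Qd = 302 − 4P and Qs = 5P − 67.
Before the tax: set 302 − 4P = 5P − 67 → P* = $41, Q* = 138.
With the tax collected from producers, supply shifts: Qs = 5(P − 9) − 67.
New equilibrium: consumers pay $46, producers receive $37, Q = 118. (Wedge: Pb − Ps = 9.)
ΔCS is the trapezoid between Q = 118 and Q = 138 of height $5: ½ · (138 + 118) · 5 = $640.

Consumer surplus falls by $640 hundred.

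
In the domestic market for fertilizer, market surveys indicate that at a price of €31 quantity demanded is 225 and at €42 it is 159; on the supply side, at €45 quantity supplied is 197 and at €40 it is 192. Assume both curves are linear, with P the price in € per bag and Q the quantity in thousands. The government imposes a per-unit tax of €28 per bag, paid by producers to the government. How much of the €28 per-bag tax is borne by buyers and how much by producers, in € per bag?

Buyers bear €4 per bag; producers bear €24 per bag.

Demand slope: (159 − 225)/(42 − 31) = -6, so Qd = 411 − 6P.
Supply slope: (192 − 197)/(40 − 45) = 1, so Qs = P + 152.
Before the tax: set 411 − 6P = P + 152 → P* = €37, Q* = 189.
With the tax collected from producers, supply shifts: Qs = (P − 28) + 152.
New equilibrium: buyers pay €41, producers receive €13, Q = 165. (Wedge: Pb − Ps = 28.)
Burden on buyers: €4; on producers: €24. (They sum to €28.)
The less price-elastic side of the market bears the larger share of a per-unit tax.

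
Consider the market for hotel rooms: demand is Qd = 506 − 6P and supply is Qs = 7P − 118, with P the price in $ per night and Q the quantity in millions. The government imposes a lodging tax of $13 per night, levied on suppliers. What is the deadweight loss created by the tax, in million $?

Before the tax: set 506 − 6P = 7P − 118 → P* = $48, Q* = 218.
With the tax collected from suppliers, supply shifts: Qs = 7(P − 13) − 118.
Solving gives Q = 176 with consumers paying $55 and suppliers receiving $42 (the $13 wedge).
Quantity falls by |ΔQ| = |218 − 176| = 42.
DWL = ½ · t · |ΔQ| = ½ · 13 · 42 = $273.

Deadweight loss = $273 million.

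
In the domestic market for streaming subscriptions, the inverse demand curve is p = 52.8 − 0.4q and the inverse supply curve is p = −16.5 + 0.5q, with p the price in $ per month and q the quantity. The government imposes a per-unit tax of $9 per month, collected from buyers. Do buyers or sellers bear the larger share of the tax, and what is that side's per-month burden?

Sellers bear the larger share: $5 per month.

Rewrite in direct form: qd = 132 − 2.5p and qs = 2p + 33.
Before the tax: set 132 − 2.5p = 2p + 33 → p* = $22, q* = 77.
With the tax collected from buyers, demand (in seller-price terms) shifts: qd = 132 − 2.5(p + 9).
New equilibrium: buyers pay $26, sellers receive $17, q = 67. (Wedge: pb − ps = 9.)
Per-month burden: buyers $4, sellers $5.
Sellers take the larger share because supply is less price-elastic here (demand slope 2.5 vs supply slope 2).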